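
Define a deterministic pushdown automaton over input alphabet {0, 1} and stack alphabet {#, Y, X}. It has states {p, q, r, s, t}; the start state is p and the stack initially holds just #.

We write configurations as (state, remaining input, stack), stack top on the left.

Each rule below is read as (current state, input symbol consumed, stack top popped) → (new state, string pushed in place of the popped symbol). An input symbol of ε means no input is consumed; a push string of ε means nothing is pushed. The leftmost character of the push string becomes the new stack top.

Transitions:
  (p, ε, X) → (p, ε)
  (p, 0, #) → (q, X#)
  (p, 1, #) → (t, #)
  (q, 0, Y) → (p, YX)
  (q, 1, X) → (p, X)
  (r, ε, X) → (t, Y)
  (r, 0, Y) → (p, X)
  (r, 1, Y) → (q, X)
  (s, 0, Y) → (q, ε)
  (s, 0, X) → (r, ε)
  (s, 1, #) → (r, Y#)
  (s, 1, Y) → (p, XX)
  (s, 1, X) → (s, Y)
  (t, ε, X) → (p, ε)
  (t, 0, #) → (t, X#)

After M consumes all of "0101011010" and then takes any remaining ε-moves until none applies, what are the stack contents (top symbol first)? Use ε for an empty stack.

#

(p, 0101011010, #)
  read 0, top #: go to q, push X# → (q, 101011010, X#)
  read 1, top X: go to p, push X → (p, 01011010, X#)
  ε-move, top X: go to p, push ε → (p, 01011010, #)
  read 0, top #: go to q, push X# → (q, 1011010, X#)
  read 1, top X: go to p, push X → (p, 011010, X#)
  ε-move, top X: go to p, push ε → (p, 011010, #)
  read 0, top #: go to q, push X# → (q, 11010, X#)
  read 1, top X: go to p, push X → (p, 1010, X#)
  ε-move, top X: go to p, push ε → (p, 1010, #)
  read 1, top #: go to t, push # → (t, 010, #)
  read 0, top #: go to t, push X# → (t, 10, X#)
  ε-move, top X: go to p, push ε → (p, 10, #)
  read 1, top #: go to t, push # → (t, 0, #)
  read 0, top #: go to t, push X# → (t, ε, X#)
  ε-move, top X: go to p, push ε → (p, ε, #)
All input consumed in state p with stack #.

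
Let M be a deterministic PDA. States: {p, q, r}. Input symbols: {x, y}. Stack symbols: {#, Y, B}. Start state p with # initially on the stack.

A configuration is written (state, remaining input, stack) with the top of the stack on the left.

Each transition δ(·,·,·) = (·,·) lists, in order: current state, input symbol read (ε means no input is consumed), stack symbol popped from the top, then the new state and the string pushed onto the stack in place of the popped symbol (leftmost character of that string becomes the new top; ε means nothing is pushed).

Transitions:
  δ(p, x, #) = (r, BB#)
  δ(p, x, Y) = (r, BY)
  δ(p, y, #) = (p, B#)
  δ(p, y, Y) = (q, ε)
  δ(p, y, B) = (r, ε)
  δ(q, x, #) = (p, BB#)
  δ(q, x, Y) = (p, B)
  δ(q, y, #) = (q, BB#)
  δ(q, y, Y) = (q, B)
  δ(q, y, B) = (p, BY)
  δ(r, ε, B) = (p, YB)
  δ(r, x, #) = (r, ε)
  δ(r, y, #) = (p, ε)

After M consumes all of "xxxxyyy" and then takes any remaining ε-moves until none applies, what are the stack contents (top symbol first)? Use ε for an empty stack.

YYBYBYBB#

(p, xxxxyyy, #)
  read x, top #: go to r, push BB# → (r, xxxyyy, BB#)
  ε-move, top B: go to p, push YB → (p, xxxyyy, YBB#)
  read x, top Y: go to r, push BY → (r, xxyyy, BYBB#)
  ε-move, top B: go to p, push YB → (p, xxyyy, YBYBB#)
  read x, top Y: go to r, push BY → (r, xyyy, BYBYBB#)
  ε-move, top B: go to p, push YB → (p, xyyy, YBYBYBB#)
  read x, top Y: go to r, push BY → (r, yyy, BYBYBYBB#)
  ε-move, top B: go to p, push YB → (p, yyy, YBYBYBYBB#)
  read y, top Y: go to q, push ε → (q, yy, BYBYBYBB#)
  read y, top B: go to p, push BY → (p, y, BYYBYBYBB#)
  read y, top B: go to r, push ε → (r, ε, YYBYBYBB#)
All input consumed in state r with stack YYBYBYBB#.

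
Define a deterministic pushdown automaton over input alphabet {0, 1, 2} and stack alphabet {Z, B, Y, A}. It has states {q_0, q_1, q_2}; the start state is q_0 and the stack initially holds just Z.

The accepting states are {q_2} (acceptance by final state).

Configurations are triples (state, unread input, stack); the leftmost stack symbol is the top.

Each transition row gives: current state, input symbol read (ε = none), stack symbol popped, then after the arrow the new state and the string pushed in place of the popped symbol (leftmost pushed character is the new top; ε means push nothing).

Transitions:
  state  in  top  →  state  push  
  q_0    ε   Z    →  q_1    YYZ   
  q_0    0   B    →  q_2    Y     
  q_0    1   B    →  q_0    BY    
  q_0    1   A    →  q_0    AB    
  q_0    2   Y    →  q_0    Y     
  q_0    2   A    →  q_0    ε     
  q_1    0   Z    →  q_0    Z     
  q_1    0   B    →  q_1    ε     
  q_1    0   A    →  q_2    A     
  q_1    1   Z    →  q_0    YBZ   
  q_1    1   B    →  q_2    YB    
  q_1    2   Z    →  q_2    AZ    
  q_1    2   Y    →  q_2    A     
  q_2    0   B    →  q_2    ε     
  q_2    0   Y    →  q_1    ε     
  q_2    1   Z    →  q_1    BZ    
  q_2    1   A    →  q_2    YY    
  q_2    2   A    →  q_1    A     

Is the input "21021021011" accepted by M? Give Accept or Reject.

Reject

(q_0, 21021021011, Z) ⊢ (q_1, 21021021011, YYZ) ⊢ (q_2, 1021021011, AYZ) ⊢ (q_2, 021021011, YYYZ) ⊢ (q_1, 21021011, YYZ) ⊢ (q_2, 1021011, AYZ) ⊢ (q_2, 021011, YYYZ) ⊢ (q_1, 21011, YYZ) ⊢ (q_2, 1011, AYZ) ⊢ (q_2, 011, YYYZ) ⊢ (q_1, 11, YYZ)
No transition applies at (q_1, 11, YYZ); input not fully consumed.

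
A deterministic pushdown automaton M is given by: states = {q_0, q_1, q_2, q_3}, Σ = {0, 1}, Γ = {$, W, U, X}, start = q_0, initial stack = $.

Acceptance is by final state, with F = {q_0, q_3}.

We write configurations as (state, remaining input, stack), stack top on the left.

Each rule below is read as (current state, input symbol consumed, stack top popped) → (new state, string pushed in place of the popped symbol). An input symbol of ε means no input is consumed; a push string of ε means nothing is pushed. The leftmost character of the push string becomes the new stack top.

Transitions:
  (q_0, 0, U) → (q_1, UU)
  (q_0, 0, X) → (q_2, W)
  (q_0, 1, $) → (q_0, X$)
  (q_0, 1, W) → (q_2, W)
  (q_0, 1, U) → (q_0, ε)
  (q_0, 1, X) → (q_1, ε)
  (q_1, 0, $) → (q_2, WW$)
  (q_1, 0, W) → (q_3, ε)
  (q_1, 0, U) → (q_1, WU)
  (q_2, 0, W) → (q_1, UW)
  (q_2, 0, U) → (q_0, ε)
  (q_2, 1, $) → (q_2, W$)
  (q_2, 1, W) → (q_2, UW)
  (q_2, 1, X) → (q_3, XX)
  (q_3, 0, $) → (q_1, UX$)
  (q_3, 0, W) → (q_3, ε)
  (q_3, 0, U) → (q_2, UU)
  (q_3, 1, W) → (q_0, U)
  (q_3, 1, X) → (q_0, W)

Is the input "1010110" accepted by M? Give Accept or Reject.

(q_0, 1010110, $)
  read 1, top $: go to q_0, push X$ → (q_0, 010110, X$)
  read 0, top X: go to q_2, push W → (q_2, 10110, W$)
  read 1, top W: go to q_2, push UW → (q_2, 0110, UW$)
  read 0, top U: go to q_0, push ε → (q_0, 110, W$)
  read 1, top W: go to q_2, push W → (q_2, 10, W$)
  read 1, top W: go to q_2, push UW → (q_2, 0, UW$)
  read 0, top U: go to q_0, push ε → (q_0, ε, W$)
All input consumed; state q_0 ∈ F.

Accept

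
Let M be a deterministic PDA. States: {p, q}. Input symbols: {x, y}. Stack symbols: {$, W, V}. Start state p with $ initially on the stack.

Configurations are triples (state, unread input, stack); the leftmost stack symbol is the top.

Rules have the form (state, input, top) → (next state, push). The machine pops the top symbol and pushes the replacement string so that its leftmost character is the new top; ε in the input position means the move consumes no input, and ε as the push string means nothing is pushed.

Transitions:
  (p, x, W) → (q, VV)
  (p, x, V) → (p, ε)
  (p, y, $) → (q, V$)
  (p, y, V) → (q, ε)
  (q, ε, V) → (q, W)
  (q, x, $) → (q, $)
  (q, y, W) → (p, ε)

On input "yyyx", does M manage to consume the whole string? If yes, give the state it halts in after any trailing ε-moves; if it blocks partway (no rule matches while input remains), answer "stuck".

(p, yyyx, $)
  read y, top $: go to q, push V$ → (q, yyx, V$)
  ε-move, top V: go to q, push W → (q, yyx, W$)
  read y, top W: go to p, push ε → (p, yx, $)
  read y, top $: go to q, push V$ → (q, x, V$)
  ε-move, top V: go to q, push W → (q, x, W$)
No transition for (q, x, top W); M blocks with input x remaining.

stuck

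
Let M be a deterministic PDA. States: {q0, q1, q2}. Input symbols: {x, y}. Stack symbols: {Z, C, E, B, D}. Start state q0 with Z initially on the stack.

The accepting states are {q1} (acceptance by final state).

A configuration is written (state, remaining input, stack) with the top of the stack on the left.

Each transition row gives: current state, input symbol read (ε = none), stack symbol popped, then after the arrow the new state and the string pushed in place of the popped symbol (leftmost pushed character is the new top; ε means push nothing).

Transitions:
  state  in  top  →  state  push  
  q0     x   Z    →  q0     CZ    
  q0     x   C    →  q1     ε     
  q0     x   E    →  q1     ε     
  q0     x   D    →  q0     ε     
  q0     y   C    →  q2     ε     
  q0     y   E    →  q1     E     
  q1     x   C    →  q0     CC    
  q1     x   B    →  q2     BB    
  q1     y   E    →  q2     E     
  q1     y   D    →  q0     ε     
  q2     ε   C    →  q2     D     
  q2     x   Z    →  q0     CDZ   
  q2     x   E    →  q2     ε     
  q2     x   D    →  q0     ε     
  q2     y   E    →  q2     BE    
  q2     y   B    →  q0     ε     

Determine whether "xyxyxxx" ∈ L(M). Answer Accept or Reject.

(q0, xyxyxxx, Z) ⊢ (q0, yxyxxx, CZ) ⊢ (q2, xyxxx, Z) ⊢ (q0, yxxx, CDZ) ⊢ (q2, xxx, DZ) ⊢ (q0, xx, Z) ⊢ (q0, x, CZ) ⊢ (q1, ε, Z)
All input consumed; state q1 ∈ F.

Accept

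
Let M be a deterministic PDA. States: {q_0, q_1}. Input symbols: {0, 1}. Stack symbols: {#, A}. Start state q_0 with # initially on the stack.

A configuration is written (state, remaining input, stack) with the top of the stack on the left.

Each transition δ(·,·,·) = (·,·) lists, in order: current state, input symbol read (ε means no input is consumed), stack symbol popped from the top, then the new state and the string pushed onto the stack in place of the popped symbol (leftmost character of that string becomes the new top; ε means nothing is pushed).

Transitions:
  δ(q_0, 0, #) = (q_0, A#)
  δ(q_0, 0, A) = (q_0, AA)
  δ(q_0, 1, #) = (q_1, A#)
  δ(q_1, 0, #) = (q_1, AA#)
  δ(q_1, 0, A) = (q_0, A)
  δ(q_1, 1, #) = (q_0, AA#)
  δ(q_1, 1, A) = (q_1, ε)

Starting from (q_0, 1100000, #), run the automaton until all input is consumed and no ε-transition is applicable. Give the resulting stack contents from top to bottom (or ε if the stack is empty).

(q_0, 1100000, #) ⊢ (q_1, 100000, A#) ⊢ (q_1, 00000, #) ⊢ (q_1, 0000, AA#) ⊢ (q_0, 000, AA#) ⊢ (q_0, 00, AAA#) ⊢ (q_0, 0, AAAA#) ⊢ (q_0, ε, AAAAA#)
All input consumed in state q_0 with stack AAAAA#.

AAAAA#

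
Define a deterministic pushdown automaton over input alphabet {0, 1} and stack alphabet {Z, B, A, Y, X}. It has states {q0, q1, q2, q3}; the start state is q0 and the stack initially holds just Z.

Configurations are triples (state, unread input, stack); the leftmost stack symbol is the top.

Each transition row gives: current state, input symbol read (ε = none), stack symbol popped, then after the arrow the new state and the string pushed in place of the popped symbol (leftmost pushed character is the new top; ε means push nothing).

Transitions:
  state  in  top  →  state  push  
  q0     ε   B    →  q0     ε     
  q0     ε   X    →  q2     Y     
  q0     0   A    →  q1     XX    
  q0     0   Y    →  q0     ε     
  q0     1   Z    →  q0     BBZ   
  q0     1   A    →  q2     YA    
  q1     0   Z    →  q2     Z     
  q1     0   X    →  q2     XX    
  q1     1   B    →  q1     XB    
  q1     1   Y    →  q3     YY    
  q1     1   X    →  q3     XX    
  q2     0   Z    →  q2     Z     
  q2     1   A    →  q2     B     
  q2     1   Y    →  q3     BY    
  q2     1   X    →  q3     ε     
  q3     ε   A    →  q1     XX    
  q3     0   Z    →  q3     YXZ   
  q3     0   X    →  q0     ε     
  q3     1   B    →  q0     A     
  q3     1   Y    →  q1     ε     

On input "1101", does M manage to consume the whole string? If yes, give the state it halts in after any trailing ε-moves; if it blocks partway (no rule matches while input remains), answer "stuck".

(q0, 1101, Z)
  read 1, top Z: go to q0, push BBZ → (q0, 101, BBZ)
  ε-move, top B: go to q0, push ε → (q0, 101, BZ)
  ε-move, top B: go to q0, push ε → (q0, 101, Z)
  read 1, top Z: go to q0, push BBZ → (q0, 01, BBZ)
  ε-move, top B: go to q0, push ε → (q0, 01, BZ)
  ε-move, top B: go to q0, push ε → (q0, 01, Z)
No transition for (q0, 0, top Z); M blocks with input 01 remaining.

stuck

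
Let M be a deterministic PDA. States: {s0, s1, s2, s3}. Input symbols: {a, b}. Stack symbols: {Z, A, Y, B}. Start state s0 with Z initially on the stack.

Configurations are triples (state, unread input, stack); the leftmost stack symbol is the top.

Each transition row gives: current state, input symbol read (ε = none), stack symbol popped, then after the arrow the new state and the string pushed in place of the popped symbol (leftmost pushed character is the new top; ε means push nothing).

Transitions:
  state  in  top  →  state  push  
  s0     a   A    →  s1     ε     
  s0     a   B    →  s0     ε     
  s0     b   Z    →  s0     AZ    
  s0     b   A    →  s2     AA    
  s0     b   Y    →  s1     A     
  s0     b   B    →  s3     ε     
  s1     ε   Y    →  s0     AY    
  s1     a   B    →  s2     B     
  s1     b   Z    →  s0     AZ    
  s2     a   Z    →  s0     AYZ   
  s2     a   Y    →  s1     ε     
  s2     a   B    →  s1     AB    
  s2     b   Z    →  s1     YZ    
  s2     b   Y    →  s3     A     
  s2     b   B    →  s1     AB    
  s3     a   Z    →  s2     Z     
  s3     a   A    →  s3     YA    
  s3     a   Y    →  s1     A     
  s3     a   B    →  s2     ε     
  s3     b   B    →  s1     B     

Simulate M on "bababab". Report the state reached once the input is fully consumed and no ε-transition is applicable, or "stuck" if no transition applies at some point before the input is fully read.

(s0, bababab, Z)
  read b, top Z: go to s0, push AZ → (s0, ababab, AZ)
  read a, top A: go to s1, push ε → (s1, babab, Z)
  read b, top Z: go to s0, push AZ → (s0, abab, AZ)
  read a, top A: go to s1, push ε → (s1, bab, Z)
  read b, top Z: go to s0, push AZ → (s0, ab, AZ)
  read a, top A: go to s1, push ε → (s1, b, Z)
  read b, top Z: go to s0, push AZ → (s0, ε, AZ)
All input consumed; M is in state s0.

s0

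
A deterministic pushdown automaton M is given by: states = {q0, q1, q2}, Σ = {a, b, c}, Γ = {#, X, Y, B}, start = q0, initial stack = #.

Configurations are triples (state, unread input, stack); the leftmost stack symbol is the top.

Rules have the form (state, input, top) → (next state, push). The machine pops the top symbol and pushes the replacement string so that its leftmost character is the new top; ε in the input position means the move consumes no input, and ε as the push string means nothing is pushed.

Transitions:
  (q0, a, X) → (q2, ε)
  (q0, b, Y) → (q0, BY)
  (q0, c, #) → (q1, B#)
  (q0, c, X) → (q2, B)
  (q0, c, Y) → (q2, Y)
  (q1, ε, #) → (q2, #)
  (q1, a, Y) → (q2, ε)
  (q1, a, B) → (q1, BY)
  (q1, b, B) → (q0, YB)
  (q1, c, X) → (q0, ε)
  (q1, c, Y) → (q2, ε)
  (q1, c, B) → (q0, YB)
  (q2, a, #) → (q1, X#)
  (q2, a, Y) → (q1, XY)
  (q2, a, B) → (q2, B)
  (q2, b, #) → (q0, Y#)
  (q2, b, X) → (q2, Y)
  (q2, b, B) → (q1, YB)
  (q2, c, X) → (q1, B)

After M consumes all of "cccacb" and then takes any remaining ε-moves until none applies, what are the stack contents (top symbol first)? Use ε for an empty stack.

BYB#

(q0, cccacb, #) ⊢ (q1, ccacb, B#) ⊢ (q0, cacb, YB#) ⊢ (q2, acb, YB#) ⊢ (q1, cb, XYB#) ⊢ (q0, b, YB#) ⊢ (q0, ε, BYB#)
All input consumed in state q0 with stack BYB#.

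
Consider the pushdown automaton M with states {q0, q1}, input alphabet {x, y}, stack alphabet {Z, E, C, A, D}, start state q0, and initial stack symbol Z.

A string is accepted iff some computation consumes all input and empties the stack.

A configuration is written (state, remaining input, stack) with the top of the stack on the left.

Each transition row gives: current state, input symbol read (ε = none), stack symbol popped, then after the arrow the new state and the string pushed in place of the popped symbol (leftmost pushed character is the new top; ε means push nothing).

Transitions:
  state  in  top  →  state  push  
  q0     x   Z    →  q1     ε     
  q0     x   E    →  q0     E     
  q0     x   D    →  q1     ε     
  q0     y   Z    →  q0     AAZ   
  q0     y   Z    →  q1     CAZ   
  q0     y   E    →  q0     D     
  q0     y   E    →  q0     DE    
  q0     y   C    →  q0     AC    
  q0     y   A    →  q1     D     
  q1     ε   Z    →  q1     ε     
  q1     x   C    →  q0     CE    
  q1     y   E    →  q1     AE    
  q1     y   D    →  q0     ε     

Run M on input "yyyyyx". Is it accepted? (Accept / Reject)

One accepting computation: (q0, yyyyyx, Z) ⊢ (q0, yyyyx, AAZ) ⊢ (q1, yyyx, DAZ) ⊢ (q0, yyx, AZ) ⊢ (q1, yx, DZ) ⊢ (q0, x, Z) ⊢ (q1, ε, ε)
All input consumed and the stack is empty.

Accept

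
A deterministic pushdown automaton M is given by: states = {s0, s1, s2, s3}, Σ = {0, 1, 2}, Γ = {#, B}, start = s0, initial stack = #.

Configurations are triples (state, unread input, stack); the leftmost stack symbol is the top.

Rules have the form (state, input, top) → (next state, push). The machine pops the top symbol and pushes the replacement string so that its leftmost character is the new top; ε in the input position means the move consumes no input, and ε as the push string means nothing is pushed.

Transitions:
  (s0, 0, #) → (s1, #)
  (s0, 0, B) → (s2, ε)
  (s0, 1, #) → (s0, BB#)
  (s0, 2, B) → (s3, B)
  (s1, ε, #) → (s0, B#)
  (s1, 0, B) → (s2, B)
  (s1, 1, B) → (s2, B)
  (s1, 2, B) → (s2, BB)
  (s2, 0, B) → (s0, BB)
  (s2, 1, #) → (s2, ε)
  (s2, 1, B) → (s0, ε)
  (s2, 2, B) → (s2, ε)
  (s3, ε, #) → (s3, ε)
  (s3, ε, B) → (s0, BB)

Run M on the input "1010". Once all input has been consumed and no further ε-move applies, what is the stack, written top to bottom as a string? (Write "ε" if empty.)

B#

(s0, 1010, #)
  read 1, top #: go to s0, push BB# → (s0, 010, BB#)
  read 0, top B: go to s2, push ε → (s2, 10, B#)
  read 1, top B: go to s0, push ε → (s0, 0, #)
  read 0, top #: go to s1, push # → (s1, ε, #)
  ε-move, top #: go to s0, push B# → (s0, ε, B#)
All input consumed in state s0 with stack B#.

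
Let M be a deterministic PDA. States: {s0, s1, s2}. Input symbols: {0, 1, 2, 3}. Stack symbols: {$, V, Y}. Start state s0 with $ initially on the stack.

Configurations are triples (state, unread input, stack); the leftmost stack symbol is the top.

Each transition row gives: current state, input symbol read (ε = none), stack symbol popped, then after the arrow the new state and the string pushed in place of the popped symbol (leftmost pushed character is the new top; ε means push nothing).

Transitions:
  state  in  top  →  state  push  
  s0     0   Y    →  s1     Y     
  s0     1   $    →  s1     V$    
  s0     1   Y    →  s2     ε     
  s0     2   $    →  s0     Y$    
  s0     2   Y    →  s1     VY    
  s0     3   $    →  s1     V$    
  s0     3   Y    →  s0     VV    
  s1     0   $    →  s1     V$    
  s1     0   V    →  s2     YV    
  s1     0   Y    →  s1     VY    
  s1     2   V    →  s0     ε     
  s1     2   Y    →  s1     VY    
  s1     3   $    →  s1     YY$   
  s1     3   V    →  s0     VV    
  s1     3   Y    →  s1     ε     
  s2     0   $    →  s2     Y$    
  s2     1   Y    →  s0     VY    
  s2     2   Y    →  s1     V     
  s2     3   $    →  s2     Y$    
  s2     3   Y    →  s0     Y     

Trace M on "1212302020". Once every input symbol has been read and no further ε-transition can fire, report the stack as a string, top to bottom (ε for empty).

YVVV$

(s0, 1212302020, $)
  read 1, top $: go to s1, push V$ → (s1, 212302020, V$)
  read 2, top V: go to s0, push ε → (s0, 12302020, $)
  read 1, top $: go to s1, push V$ → (s1, 2302020, V$)
  read 2, top V: go to s0, push ε → (s0, 302020, $)
  read 3, top $: go to s1, push V$ → (s1, 02020, V$)
  read 0, top V: go to s2, push YV → (s2, 2020, YV$)
  read 2, top Y: go to s1, push V → (s1, 020, VV$)
  read 0, top V: go to s2, push YV → (s2, 20, YVV$)
  read 2, top Y: go to s1, push V → (s1, 0, VVV$)
  read 0, top V: go to s2, push YV → (s2, ε, YVVV$)
All input consumed in state s2 with stack YVVV$.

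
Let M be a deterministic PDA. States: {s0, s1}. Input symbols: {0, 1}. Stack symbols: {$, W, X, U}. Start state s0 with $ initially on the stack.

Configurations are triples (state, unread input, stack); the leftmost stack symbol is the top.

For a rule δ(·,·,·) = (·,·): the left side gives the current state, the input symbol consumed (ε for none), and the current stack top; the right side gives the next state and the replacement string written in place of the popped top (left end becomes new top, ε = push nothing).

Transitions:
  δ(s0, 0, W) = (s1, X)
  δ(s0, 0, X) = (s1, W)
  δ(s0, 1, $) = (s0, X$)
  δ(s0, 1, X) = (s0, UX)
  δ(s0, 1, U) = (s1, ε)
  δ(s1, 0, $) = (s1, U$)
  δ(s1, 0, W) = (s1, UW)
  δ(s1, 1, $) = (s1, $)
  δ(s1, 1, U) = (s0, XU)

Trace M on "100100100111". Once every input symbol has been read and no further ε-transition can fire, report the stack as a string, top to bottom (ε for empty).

XUWUWUW$

(s0, 100100100111, $)
  read 1, top $: go to s0, push X$ → (s0, 00100100111, X$)
  read 0, top X: go to s1, push W → (s1, 0100100111, W$)
  read 0, top W: go to s1, push UW → (s1, 100100111, UW$)
  read 1, top U: go to s0, push XU → (s0, 00100111, XUW$)
  read 0, top X: go to s1, push W → (s1, 0100111, WUW$)
  read 0, top W: go to s1, push UW → (s1, 100111, UWUW$)
  read 1, top U: go to s0, push XU → (s0, 00111, XUWUW$)
  read 0, top X: go to s1, push W → (s1, 0111, WUWUW$)
  read 0, top W: go to s1, push UW → (s1, 111, UWUWUW$)
  read 1, top U: go to s0, push XU → (s0, 11, XUWUWUW$)
  read 1, top X: go to s0, push UX → (s0, 1, UXUWUWUW$)
  read 1, top U: go to s1, push ε → (s1, ε, XUWUWUW$)
All input consumed in state s1 with stack XUWUWUW$.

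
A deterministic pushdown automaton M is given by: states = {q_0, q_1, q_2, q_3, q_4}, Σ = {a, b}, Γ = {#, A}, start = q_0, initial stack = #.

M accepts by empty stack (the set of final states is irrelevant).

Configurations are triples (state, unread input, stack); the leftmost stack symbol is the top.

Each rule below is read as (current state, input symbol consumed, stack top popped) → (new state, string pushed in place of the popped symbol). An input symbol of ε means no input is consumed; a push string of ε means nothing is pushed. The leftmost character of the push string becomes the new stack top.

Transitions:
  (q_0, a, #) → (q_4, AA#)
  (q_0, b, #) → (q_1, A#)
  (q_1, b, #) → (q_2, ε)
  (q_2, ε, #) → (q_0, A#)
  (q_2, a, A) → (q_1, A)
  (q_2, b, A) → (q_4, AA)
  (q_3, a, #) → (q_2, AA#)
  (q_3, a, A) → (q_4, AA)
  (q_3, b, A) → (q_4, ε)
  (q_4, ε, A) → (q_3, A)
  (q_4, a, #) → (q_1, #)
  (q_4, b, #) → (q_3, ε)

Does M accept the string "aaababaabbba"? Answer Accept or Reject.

Reject

(q_0, aaababaabbba, #)
  read a, top #: go to q_4, push AA# → (q_4, aababaabbba, AA#)
  ε-move, top A: go to q_3, push A → (q_3, aababaabbba, AA#)
  read a, top A: go to q_4, push AA → (q_4, ababaabbba, AAA#)
  ε-move, top A: go to q_3, push A → (q_3, ababaabbba, AAA#)
  read a, top A: go to q_4, push AA → (q_4, babaabbba, AAAA#)
  ε-move, top A: go to q_3, push A → (q_3, babaabbba, AAAA#)
  read b, top A: go to q_4, push ε → (q_4, abaabbba, AAA#)
  ε-move, top A: go to q_3, push A → (q_3, abaabbba, AAA#)
  read a, top A: go to q_4, push AA → (q_4, baabbba, AAAA#)
  ε-move, top A: go to q_3, push A → (q_3, baabbba, AAAA#)
  read b, top A: go to q_4, push ε → (q_4, aabbba, AAA#)
  ε-move, top A: go to q_3, push A → (q_3, aabbba, AAA#)
  read a, top A: go to q_4, push AA → (q_4, abbba, AAAA#)
  ε-move, top A: go to q_3, push A → (q_3, abbba, AAAA#)
  read a, top A: go to q_4, push AA → (q_4, bbba, AAAAA#)
  ε-move, top A: go to q_3, push A → (q_3, bbba, AAAAA#)
  read b, top A: go to q_4, push ε → (q_4, bba, AAAA#)
  ε-move, top A: go to q_3, push A → (q_3, bba, AAAA#)
  read b, top A: go to q_4, push ε → (q_4, ba, AAA#)
  ε-move, top A: go to q_3, push A → (q_3, ba, AAA#)
  read b, top A: go to q_4, push ε → (q_4, a, AA#)
  ε-move, top A: go to q_3, push A → (q_3, a, AA#)
  read a, top A: go to q_4, push AA → (q_4, ε, AAA#)
  ε-move, top A: go to q_3, push A → (q_3, ε, AAA#)
All input consumed; stack is AAA#, not empty, and no further ε-move applies.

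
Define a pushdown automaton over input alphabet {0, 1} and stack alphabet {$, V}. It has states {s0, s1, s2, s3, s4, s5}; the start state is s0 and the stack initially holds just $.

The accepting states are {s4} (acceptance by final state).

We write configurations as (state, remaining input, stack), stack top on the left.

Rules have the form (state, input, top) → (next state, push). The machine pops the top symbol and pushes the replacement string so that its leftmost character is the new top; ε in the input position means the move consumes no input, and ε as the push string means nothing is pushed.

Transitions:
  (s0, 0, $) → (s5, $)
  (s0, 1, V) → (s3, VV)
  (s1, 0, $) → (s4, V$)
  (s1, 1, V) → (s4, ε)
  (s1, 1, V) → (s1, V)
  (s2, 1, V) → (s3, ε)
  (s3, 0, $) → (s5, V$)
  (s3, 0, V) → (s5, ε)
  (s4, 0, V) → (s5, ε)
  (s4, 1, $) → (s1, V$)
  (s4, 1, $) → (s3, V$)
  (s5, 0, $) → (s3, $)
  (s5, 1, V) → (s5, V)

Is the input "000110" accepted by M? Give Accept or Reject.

No computation consumes all input and reaches a final state.

Reject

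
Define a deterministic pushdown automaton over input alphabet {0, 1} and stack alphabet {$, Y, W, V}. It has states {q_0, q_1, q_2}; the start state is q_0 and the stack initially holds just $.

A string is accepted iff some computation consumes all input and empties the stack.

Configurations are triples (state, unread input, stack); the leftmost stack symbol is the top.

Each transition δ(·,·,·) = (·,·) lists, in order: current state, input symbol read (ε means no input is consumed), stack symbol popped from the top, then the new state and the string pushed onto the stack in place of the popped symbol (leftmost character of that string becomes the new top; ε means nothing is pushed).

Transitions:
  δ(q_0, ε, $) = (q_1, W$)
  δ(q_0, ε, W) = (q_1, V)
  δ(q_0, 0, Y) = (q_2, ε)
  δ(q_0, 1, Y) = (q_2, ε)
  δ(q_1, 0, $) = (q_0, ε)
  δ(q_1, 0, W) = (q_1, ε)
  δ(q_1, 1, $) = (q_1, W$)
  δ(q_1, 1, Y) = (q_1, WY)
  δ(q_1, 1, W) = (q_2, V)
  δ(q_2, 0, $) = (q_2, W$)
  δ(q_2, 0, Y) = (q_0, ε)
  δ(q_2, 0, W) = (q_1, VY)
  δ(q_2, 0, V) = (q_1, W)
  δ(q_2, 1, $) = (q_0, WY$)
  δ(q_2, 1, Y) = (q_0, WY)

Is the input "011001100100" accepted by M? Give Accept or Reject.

Accept

(q_0, 011001100100, $) ⊢ (q_1, 011001100100, W$) ⊢ (q_1, 11001100100, $) ⊢ (q_1, 1001100100, W$) ⊢ (q_2, 001100100, V$) ⊢ (q_1, 01100100, W$) ⊢ (q_1, 1100100, $) ⊢ (q_1, 100100, W$) ⊢ (q_2, 00100, V$) ⊢ (q_1, 0100, W$) ⊢ (q_1, 100, $) ⊢ (q_1, 00, W$) ⊢ (q_1, 0, $) ⊢ (q_0, ε, ε)
All input consumed and the stack is empty.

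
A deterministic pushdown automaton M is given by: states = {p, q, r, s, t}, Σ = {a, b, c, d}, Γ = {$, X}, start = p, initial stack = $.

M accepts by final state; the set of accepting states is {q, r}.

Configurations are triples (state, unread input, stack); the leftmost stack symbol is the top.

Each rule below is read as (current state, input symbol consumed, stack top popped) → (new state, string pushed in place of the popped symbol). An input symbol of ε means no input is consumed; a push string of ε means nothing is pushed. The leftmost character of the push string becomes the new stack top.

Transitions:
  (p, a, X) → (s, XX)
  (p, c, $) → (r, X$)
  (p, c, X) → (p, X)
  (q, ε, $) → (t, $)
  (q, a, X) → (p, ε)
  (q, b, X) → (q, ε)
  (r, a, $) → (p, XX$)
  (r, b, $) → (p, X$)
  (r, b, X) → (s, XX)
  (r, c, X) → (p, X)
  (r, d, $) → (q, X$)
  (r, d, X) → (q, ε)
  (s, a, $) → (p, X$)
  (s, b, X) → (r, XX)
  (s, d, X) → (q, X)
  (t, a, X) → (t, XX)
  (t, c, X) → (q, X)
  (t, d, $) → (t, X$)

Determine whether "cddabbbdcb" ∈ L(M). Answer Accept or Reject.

Reject

(p, cddabbbdcb, $)
  read c, top $: go to r, push X$ → (r, ddabbbdcb, X$)
  read d, top X: go to q, push ε → (q, dabbbdcb, $)
  ε-move, top $: go to t, push $ → (t, dabbbdcb, $)
  read d, top $: go to t, push X$ → (t, abbbdcb, X$)
  read a, top X: go to t, push XX → (t, bbbdcb, XX$)
No transition applies at (t, bbbdcb, XX$); input not fully consumed.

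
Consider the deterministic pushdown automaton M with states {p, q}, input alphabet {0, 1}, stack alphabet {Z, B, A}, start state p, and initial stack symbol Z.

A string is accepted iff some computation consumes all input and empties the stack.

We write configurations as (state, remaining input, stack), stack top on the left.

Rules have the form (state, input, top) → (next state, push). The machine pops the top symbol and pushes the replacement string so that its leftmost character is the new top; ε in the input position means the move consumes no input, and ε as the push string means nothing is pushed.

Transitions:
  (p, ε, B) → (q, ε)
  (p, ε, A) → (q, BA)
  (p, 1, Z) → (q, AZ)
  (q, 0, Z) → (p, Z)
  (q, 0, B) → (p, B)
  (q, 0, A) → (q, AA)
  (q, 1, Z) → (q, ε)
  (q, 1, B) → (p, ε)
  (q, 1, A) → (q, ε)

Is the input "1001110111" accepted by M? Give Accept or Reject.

Accept

(p, 1001110111, Z)
  read 1, top Z: go to q, push AZ → (q, 001110111, AZ)
  read 0, top A: go to q, push AA → (q, 01110111, AAZ)
  read 0, top A: go to q, push AA → (q, 1110111, AAAZ)
  read 1, top A: go to q, push ε → (q, 110111, AAZ)
  read 1, top A: go to q, push ε → (q, 10111, AZ)
  read 1, top A: go to q, push ε → (q, 0111, Z)
  read 0, top Z: go to p, push Z → (p, 111, Z)
  read 1, top Z: go to q, push AZ → (q, 11, AZ)
  read 1, top A: go to q, push ε → (q, 1, Z)
  read 1, top Z: go to q, push ε → (q, ε, ε)
All input consumed and the stack is empty.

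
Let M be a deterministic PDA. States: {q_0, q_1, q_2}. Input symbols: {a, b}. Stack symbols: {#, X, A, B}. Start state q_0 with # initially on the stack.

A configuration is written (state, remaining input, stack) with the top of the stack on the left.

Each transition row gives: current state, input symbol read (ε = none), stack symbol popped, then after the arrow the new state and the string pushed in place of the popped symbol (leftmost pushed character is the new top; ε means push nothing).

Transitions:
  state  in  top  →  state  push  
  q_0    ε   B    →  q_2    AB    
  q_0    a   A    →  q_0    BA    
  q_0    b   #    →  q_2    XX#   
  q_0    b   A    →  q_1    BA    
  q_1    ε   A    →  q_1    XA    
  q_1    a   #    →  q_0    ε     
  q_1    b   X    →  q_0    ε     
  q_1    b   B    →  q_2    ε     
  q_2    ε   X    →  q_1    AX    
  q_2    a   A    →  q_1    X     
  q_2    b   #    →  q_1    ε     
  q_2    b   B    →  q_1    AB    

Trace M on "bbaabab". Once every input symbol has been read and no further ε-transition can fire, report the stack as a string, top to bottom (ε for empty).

ABAXX#

(q_0, bbaabab, #)
  read b, top #: go to q_2, push XX# → (q_2, baabab, XX#)
  ε-move, top X: go to q_1, push AX → (q_1, baabab, AXX#)
  ε-move, top A: go to q_1, push XA → (q_1, baabab, XAXX#)
  read b, top X: go to q_0, push ε → (q_0, aabab, AXX#)
  read a, top A: go to q_0, push BA → (q_0, abab, BAXX#)
  ε-move, top B: go to q_2, push AB → (q_2, abab, ABAXX#)
  read a, top A: go to q_1, push X → (q_1, bab, XBAXX#)
  read b, top X: go to q_0, push ε → (q_0, ab, BAXX#)
  ε-move, top B: go to q_2, push AB → (q_2, ab, ABAXX#)
  read a, top A: go to q_1, push X → (q_1, b, XBAXX#)
  read b, top X: go to q_0, push ε → (q_0, ε, BAXX#)
  ε-move, top B: go to q_2, push AB → (q_2, ε, ABAXX#)
All input consumed in state q_2 with stack ABAXX#.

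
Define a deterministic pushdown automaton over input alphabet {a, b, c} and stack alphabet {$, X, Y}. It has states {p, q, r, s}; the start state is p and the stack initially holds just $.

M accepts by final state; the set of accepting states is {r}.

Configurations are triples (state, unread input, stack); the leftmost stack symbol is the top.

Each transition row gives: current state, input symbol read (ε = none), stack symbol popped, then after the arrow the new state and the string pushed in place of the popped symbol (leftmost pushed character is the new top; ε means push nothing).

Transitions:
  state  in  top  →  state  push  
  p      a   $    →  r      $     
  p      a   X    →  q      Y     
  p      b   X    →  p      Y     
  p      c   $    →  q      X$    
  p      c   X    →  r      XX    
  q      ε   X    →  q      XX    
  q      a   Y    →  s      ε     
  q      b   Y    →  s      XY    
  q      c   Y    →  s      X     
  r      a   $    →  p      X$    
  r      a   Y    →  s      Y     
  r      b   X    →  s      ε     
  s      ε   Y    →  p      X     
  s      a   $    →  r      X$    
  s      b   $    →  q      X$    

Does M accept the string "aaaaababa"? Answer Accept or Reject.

Accept

(p, aaaaababa, $)
  read a, top $: go to r, push $ → (r, aaaababa, $)
  read a, top $: go to p, push X$ → (p, aaababa, X$)
  read a, top X: go to q, push Y → (q, aababa, Y$)
  read a, top Y: go to s, push ε → (s, ababa, $)
  read a, top $: go to r, push X$ → (r, baba, X$)
  read b, top X: go to s, push ε → (s, aba, $)
  read a, top $: go to r, push X$ → (r, ba, X$)
  read b, top X: go to s, push ε → (s, a, $)
  read a, top $: go to r, push X$ → (r, ε, X$)
All input consumed; state r ∈ F.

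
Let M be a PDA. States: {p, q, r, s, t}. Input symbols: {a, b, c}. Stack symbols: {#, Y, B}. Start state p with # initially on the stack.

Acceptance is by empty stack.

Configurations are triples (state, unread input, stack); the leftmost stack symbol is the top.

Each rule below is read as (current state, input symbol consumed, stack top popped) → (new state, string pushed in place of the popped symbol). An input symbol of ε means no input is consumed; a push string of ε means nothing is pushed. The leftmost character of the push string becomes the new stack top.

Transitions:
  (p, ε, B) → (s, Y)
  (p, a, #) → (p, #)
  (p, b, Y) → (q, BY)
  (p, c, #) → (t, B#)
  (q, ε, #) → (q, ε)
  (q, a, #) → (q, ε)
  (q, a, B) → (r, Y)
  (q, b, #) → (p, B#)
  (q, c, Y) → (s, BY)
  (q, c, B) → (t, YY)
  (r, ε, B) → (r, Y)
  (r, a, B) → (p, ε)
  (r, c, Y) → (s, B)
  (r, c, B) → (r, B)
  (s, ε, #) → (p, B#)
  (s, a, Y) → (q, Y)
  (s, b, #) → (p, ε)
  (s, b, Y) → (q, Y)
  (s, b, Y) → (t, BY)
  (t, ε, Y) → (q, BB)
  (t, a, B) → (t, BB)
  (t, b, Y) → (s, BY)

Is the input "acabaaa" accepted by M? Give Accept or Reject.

No computation consumes all input and empties the stack.

Reject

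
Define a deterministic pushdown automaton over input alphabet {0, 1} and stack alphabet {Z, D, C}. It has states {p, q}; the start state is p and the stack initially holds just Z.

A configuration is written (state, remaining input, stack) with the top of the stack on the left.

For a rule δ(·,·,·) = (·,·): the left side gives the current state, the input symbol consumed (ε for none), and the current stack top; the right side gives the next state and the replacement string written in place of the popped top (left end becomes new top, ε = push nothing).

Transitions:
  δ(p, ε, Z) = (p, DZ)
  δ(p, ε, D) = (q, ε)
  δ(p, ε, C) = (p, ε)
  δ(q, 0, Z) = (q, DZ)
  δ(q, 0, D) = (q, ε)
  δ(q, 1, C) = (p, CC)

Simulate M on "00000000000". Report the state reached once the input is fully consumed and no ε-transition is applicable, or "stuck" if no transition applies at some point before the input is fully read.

(p, 00000000000, Z) ⊢ (p, 00000000000, DZ) ⊢ (q, 00000000000, Z) ⊢ (q, 0000000000, DZ) ⊢ (q, 000000000, Z) ⊢ (q, 00000000, DZ) ⊢ (q, 0000000, Z) ⊢ (q, 000000, DZ) ⊢ (q, 00000, Z) ⊢ (q, 0000, DZ) ⊢ (q, 000, Z) ⊢ (q, 00, DZ) ⊢ (q, 0, Z) ⊢ (q, ε, DZ)
All input consumed; M is in state q.

q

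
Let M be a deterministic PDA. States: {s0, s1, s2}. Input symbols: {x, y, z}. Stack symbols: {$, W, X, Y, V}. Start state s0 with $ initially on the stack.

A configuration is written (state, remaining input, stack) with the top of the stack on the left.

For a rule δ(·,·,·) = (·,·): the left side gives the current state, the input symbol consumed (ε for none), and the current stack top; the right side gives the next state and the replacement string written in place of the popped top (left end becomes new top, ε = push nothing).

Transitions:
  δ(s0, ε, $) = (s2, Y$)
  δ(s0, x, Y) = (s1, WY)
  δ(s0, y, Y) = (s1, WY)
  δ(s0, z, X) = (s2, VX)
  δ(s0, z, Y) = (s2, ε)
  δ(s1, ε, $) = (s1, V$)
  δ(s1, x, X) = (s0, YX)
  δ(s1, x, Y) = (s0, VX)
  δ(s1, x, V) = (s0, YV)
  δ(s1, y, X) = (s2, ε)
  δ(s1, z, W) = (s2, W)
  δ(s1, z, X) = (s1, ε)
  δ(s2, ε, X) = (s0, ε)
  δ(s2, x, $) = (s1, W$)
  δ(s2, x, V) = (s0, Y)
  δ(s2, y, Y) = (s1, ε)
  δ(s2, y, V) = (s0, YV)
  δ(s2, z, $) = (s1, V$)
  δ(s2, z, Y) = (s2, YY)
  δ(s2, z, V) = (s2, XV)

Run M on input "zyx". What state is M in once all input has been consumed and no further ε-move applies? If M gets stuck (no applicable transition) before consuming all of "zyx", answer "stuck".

s0

(s0, zyx, $) ⊢ (s2, zyx, Y$) ⊢ (s2, yx, YY$) ⊢ (s1, x, Y$) ⊢ (s0, ε, VX$)
All input consumed; M is in state s0.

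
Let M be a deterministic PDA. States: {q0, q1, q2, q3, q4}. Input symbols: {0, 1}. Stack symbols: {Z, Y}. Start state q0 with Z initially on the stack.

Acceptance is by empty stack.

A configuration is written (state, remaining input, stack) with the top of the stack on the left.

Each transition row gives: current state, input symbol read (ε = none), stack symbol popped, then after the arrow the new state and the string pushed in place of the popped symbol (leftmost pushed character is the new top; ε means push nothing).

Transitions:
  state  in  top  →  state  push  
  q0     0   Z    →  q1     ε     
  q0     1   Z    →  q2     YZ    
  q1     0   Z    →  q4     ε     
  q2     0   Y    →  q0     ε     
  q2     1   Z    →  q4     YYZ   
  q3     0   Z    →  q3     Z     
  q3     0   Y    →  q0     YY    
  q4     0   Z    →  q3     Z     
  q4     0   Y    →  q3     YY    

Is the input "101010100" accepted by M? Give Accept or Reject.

(q0, 101010100, Z)
  read 1, top Z: go to q2, push YZ → (q2, 01010100, YZ)
  read 0, top Y: go to q0, push ε → (q0, 1010100, Z)
  read 1, top Z: go to q2, push YZ → (q2, 010100, YZ)
  read 0, top Y: go to q0, push ε → (q0, 10100, Z)
  read 1, top Z: go to q2, push YZ → (q2, 0100, YZ)
  read 0, top Y: go to q0, push ε → (q0, 100, Z)
  read 1, top Z: go to q2, push YZ → (q2, 00, YZ)
  read 0, top Y: go to q0, push ε → (q0, 0, Z)
  read 0, top Z: go to q1, push ε → (q1, ε, ε)
All input consumed and the stack is empty.

Accept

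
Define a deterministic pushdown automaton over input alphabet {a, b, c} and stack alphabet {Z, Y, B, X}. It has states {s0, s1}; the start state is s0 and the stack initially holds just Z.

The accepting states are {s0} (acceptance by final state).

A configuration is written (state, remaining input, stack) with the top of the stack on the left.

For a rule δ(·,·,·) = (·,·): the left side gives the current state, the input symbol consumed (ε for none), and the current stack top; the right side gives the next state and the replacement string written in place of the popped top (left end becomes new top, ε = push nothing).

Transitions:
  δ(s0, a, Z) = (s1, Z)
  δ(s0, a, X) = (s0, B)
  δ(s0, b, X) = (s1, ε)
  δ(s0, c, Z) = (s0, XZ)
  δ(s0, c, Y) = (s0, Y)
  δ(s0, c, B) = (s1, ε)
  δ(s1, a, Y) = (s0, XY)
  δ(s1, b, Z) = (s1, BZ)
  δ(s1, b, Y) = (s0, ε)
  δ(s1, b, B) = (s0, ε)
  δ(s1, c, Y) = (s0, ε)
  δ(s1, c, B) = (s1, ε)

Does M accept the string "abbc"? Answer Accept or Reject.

Accept

(s0, abbc, Z) ⊢ (s1, bbc, Z) ⊢ (s1, bc, BZ) ⊢ (s0, c, Z) ⊢ (s0, ε, XZ)
All input consumed; state s0 ∈ F.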